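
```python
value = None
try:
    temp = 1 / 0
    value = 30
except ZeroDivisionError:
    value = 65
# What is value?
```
65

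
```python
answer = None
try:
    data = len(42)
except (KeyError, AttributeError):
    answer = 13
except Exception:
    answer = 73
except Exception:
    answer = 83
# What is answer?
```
73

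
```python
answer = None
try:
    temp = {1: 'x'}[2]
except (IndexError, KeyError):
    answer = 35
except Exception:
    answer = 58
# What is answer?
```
35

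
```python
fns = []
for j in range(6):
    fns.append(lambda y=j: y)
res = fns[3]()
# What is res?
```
3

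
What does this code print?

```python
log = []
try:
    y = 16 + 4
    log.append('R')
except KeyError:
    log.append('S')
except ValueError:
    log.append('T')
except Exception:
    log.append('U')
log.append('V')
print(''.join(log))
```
RV

No exception, try block completes normally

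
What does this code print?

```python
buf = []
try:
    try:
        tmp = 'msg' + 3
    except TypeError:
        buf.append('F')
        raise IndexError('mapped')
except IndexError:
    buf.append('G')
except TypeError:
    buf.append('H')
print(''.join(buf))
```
FG

New IndexError raised, caught by outer IndexError handler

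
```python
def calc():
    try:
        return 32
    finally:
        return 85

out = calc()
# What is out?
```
85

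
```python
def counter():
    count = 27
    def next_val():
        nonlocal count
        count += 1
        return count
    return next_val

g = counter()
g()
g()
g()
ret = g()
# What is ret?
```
31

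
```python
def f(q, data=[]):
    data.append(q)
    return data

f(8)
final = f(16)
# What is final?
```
[8, 16]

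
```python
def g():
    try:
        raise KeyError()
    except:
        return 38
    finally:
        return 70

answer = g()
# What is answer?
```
70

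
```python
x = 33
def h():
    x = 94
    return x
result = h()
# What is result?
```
94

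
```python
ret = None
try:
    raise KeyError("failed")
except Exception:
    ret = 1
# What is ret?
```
1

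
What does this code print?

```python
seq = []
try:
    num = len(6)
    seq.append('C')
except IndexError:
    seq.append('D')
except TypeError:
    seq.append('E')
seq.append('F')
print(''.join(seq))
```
EF

TypeError is caught by its specific handler, not IndexError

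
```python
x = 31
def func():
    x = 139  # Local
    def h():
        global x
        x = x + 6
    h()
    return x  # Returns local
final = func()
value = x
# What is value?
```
37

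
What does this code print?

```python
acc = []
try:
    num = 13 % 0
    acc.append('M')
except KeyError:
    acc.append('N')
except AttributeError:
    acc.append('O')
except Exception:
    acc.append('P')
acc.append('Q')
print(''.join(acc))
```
PQ

ZeroDivisionError not specifically caught, falls to Exception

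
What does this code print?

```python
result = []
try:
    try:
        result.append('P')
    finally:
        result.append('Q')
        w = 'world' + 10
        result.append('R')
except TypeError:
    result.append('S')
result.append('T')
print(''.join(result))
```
PQST

Exception in inner finally caught by outer except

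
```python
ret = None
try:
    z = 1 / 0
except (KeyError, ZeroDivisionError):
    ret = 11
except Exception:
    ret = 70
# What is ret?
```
11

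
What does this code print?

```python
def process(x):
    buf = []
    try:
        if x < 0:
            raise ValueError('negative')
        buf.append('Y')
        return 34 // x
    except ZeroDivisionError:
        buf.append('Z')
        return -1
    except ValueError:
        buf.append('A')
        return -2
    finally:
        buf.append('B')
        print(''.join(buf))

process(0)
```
YZB

x=0 causes ZeroDivisionError, caught, finally prints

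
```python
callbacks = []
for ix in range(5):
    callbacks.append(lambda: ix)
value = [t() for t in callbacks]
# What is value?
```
[4, 4, 4, 4, 4]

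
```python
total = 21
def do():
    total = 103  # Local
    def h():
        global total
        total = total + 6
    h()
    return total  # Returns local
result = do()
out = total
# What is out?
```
27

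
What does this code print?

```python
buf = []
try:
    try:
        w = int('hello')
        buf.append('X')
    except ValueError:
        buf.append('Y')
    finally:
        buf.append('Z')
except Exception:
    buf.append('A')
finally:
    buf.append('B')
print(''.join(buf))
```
YZB

Both finally blocks run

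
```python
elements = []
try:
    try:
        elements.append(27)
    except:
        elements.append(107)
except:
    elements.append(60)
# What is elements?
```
[27]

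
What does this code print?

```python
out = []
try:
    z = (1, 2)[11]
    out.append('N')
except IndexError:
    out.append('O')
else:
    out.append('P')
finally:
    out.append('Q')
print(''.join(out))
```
OQ

Exception: except runs, else skipped, finally runs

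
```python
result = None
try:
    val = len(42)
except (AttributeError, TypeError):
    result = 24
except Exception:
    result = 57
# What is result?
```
24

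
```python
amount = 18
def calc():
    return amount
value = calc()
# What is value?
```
18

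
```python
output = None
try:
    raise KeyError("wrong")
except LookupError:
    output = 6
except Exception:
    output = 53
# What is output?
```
6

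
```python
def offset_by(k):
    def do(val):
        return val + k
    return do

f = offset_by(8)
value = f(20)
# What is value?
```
28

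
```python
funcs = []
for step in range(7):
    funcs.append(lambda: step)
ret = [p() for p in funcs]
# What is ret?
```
[6, 6, 6, 6, 6, 6, 6]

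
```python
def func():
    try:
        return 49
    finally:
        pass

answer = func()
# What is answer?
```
49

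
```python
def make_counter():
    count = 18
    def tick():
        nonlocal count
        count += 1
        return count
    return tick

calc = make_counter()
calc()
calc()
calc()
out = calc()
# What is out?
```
22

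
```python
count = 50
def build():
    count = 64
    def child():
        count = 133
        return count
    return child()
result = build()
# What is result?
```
133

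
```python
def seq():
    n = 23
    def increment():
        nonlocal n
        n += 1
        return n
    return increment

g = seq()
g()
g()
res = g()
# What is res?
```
26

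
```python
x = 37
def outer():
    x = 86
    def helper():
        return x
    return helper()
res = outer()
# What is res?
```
86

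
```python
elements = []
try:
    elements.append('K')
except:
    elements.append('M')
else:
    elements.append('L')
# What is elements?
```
['K', 'L']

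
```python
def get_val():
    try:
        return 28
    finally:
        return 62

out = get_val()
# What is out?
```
62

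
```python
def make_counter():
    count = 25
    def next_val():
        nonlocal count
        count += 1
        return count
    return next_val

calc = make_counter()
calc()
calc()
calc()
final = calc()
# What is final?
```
29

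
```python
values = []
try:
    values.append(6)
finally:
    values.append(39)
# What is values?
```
[6, 39]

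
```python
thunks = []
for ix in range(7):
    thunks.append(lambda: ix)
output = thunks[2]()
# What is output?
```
6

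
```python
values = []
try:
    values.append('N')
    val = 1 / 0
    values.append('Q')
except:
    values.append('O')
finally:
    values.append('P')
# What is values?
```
['N', 'O', 'P']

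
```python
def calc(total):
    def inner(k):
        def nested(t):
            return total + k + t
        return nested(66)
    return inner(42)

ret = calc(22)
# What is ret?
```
130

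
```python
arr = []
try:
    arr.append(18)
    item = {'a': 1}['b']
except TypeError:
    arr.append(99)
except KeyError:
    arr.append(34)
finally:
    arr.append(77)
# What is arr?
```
[18, 34, 77]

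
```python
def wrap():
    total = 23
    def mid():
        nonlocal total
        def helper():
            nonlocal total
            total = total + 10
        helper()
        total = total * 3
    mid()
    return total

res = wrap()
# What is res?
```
99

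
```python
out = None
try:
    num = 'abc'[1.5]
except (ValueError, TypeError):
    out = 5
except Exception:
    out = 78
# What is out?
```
5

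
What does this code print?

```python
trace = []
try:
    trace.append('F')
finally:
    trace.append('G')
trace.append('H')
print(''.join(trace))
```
FGH

try/finally without except, no exception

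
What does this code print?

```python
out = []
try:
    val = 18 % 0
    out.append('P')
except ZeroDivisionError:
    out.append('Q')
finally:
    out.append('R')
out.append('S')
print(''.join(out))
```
QRS

finally always runs, even after exception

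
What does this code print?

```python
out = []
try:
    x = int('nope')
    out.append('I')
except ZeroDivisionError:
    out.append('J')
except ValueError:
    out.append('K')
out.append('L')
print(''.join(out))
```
KL

ValueError is caught by its specific handler, not ZeroDivisionError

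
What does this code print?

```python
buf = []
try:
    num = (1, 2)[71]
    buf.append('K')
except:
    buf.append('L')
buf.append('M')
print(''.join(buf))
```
LM

Exception raised in try, caught by bare except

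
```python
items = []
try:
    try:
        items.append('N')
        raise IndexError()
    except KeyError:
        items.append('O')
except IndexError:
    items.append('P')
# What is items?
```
['N', 'P']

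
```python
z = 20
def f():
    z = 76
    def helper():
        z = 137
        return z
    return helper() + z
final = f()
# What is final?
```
213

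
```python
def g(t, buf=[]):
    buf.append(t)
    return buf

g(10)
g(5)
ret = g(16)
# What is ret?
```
[10, 5, 16]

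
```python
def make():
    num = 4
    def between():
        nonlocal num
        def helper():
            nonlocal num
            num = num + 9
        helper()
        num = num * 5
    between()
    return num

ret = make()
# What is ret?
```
65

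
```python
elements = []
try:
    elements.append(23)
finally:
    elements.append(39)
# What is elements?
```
[23, 39]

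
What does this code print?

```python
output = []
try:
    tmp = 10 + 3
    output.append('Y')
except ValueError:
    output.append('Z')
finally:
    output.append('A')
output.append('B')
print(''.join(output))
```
YAB

finally runs after normal execution too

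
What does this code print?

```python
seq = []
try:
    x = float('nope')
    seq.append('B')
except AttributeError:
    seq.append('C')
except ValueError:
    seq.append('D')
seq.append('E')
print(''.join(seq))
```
DE

ValueError is caught by its specific handler, not AttributeError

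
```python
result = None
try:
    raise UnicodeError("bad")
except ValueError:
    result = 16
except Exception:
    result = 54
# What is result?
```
16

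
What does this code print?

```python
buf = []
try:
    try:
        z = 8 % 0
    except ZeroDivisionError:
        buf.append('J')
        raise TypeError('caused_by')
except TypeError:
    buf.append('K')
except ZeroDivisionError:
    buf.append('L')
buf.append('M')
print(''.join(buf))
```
JKM

TypeError raised and caught, original ZeroDivisionError not re-raised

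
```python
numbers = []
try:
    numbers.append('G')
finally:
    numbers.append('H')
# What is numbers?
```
['G', 'H']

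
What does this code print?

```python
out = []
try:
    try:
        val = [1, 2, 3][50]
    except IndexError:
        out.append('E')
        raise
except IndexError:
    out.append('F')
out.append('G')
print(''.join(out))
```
EFG

raise without argument re-raises current exception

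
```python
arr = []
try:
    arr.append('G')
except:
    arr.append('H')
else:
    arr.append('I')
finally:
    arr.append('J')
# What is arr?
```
['G', 'I', 'J']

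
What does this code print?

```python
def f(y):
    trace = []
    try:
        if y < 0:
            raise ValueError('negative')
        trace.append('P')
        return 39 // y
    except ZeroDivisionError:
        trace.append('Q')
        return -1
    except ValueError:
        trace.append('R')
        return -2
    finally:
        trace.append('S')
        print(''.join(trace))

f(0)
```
PQS

y=0 causes ZeroDivisionError, caught, finally prints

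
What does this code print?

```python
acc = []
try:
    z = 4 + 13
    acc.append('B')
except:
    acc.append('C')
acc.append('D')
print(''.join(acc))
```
BD

No exception, try block completes normally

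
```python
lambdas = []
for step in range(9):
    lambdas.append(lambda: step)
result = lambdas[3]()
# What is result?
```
8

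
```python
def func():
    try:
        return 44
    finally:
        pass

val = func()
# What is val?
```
44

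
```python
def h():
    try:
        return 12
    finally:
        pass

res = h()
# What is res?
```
12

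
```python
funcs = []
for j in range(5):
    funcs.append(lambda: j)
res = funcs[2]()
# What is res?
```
4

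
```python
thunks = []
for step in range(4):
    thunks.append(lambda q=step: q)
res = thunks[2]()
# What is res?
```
2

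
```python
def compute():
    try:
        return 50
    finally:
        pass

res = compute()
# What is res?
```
50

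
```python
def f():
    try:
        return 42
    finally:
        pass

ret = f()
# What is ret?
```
42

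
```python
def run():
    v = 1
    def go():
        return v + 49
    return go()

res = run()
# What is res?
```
50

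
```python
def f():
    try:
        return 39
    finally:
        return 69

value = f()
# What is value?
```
69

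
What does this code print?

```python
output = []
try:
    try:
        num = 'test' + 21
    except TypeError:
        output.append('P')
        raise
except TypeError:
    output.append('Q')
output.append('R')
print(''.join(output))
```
PQR

raise without argument re-raises current exception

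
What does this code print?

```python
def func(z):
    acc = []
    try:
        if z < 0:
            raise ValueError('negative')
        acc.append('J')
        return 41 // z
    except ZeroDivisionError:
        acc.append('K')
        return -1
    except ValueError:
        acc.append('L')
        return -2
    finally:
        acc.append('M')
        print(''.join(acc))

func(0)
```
JKM

z=0 causes ZeroDivisionError, caught, finally prints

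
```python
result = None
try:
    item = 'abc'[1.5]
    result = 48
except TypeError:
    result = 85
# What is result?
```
85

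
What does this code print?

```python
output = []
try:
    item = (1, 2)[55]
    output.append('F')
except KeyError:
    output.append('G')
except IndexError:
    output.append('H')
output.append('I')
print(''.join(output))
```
HI

IndexError is caught by its specific handler, not KeyError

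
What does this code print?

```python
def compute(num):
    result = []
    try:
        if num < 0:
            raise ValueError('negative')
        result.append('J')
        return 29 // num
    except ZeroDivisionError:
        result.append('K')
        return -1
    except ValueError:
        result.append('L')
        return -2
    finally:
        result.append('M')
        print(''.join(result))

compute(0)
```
JKM

num=0 causes ZeroDivisionError, caught, finally prints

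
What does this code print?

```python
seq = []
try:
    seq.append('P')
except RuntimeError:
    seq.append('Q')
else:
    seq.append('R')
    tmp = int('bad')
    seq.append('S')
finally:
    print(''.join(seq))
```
PR

Try succeeds, else appends 'R', ValueError in else is uncaught, finally prints before exception propagates ('S' never appended)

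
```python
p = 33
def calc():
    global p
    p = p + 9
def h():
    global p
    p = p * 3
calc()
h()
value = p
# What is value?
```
126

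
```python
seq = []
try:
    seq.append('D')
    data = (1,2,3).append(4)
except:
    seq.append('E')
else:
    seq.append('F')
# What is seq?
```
['D', 'E']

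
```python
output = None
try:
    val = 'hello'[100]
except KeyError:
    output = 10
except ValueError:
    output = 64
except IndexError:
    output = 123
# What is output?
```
123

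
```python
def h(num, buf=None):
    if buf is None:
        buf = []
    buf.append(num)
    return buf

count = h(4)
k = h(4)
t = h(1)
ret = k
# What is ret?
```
[4]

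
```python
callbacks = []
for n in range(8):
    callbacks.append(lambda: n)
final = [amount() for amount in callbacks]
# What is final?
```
[7, 7, 7, 7, 7, 7, 7, 7]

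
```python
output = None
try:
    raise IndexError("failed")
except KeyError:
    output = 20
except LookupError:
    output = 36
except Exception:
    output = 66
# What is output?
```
36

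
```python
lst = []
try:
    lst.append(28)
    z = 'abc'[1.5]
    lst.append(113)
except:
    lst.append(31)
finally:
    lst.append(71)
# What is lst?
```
[28, 31, 71]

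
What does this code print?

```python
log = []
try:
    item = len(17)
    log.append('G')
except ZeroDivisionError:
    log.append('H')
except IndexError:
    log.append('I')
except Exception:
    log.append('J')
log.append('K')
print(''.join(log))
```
JK

TypeError not specifically caught, falls to Exception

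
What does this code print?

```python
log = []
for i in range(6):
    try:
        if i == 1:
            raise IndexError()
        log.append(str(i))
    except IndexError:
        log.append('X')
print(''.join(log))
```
0X2345

Exception on i=1 caught, loop continues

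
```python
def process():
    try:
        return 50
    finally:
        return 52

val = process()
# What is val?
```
52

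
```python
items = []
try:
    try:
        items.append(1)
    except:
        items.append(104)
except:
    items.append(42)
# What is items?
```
[1]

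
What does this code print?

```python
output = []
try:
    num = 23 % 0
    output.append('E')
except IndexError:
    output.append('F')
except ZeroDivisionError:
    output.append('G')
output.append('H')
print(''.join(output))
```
GH

ZeroDivisionError is caught by its specific handler, not IndexError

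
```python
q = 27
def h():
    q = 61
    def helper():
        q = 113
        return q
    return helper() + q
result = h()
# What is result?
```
174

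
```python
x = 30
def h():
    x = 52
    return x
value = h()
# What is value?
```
52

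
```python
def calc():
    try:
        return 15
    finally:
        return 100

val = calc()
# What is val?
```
100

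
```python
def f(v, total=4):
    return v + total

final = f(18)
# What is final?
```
22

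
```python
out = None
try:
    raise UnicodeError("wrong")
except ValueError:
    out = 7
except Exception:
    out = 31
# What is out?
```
7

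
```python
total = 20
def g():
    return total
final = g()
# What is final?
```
20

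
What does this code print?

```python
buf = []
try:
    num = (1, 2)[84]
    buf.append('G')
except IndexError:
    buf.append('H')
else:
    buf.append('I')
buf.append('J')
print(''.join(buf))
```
HJ

else block skipped when exception is caught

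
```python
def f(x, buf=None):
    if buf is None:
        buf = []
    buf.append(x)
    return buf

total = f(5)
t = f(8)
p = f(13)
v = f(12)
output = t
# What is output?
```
[8]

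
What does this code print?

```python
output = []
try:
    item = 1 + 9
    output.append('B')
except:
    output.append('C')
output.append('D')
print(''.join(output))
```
BD

No exception, try block completes normally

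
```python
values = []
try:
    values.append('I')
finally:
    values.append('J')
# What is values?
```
['I', 'J']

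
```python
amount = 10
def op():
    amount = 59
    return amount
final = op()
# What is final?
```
59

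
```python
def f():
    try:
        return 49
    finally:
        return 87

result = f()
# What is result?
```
87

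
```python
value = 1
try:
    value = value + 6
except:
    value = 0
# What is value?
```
7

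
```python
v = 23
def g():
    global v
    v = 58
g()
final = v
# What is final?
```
58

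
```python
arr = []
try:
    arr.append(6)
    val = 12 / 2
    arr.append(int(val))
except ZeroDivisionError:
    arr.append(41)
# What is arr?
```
[6, 6]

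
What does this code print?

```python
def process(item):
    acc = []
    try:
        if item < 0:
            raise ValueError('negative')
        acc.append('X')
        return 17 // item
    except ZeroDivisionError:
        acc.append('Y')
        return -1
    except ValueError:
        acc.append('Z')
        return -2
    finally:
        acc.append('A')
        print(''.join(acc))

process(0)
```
XYA

item=0 causes ZeroDivisionError, caught, finally prints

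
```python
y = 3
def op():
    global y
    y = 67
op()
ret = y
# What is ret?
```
67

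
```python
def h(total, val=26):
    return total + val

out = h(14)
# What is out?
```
40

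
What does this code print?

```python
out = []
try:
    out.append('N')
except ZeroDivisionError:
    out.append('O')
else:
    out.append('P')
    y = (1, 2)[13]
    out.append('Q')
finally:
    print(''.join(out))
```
NP

Try succeeds, else appends 'P', IndexError in else is uncaught, finally prints before exception propagates ('Q' never appended)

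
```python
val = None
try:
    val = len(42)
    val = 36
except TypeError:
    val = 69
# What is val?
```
69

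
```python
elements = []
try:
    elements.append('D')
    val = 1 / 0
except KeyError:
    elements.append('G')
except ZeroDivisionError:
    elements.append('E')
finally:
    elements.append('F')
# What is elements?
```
['D', 'E', 'F']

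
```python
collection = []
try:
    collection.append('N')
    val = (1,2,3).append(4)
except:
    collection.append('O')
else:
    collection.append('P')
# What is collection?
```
['N', 'O']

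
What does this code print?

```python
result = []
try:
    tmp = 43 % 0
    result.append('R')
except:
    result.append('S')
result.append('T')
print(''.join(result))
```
ST

Exception raised in try, caught by bare except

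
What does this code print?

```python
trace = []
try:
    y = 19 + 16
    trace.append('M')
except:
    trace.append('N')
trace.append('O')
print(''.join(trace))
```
MO

No exception, try block completes normally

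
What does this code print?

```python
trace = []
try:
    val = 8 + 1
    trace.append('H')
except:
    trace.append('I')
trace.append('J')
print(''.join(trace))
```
HJ

No exception, try block completes normally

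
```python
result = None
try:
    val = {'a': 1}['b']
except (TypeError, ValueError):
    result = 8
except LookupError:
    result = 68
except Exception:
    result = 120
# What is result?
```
68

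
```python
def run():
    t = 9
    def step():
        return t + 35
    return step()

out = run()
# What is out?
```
44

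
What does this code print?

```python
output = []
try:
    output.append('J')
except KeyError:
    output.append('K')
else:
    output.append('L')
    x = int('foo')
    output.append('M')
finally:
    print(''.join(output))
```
JL

Try succeeds, else appends 'L', ValueError in else is uncaught, finally prints before exception propagates ('M' never appended)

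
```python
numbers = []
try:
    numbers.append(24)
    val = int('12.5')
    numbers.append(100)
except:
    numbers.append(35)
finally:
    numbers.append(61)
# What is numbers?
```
[24, 35, 61]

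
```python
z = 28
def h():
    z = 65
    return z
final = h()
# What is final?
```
65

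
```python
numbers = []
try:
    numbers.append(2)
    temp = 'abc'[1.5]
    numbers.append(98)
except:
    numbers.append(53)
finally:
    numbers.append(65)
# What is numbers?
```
[2, 53, 65]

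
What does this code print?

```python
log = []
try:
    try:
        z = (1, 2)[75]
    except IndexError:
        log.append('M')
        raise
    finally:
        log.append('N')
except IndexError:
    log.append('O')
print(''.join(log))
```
MNO

finally runs before re-raised exception propagates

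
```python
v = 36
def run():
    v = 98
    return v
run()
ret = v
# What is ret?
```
36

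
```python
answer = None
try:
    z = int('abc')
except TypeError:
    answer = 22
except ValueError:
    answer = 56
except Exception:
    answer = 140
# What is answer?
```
56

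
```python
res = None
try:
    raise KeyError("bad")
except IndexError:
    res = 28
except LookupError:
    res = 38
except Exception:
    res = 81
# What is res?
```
38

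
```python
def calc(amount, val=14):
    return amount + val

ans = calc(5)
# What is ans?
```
19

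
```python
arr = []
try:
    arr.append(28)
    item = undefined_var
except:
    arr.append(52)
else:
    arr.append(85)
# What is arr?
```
[28, 52]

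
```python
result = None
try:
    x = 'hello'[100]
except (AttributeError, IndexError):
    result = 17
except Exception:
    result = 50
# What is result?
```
17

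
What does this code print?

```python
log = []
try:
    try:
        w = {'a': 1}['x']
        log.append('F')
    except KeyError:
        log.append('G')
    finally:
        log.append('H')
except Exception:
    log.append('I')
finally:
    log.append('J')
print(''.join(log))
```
GHJ

Both finally blocks run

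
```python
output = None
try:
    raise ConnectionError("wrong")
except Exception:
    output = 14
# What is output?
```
14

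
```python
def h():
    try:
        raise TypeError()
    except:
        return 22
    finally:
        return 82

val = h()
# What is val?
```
82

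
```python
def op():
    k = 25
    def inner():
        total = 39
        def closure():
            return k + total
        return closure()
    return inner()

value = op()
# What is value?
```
64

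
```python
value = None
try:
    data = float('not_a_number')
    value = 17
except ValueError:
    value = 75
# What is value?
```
75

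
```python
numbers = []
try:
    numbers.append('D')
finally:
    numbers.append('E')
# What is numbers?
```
['D', 'E']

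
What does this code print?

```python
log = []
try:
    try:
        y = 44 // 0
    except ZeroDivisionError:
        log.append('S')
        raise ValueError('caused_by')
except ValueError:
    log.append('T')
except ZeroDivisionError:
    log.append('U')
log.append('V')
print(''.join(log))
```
STV

ValueError raised and caught, original ZeroDivisionError not re-raised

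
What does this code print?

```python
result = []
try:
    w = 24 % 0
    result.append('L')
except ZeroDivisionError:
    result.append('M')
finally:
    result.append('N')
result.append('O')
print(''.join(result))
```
MNO

finally always runs, even after exception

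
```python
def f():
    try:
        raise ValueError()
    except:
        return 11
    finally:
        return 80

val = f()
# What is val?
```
80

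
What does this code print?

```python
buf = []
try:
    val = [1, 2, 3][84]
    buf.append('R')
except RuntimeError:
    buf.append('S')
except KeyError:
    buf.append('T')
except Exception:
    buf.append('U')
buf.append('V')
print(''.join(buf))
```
UV

IndexError not specifically caught, falls to Exception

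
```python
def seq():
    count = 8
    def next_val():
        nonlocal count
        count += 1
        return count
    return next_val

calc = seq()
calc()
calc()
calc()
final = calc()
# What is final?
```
12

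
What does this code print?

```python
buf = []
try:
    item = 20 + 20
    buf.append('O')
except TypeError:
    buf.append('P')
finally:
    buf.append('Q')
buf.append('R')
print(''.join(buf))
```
OQR

finally runs after normal execution too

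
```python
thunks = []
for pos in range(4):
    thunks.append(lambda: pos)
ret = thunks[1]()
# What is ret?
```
3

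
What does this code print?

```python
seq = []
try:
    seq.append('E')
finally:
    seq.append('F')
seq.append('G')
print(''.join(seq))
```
EFG

try/finally without except, no exception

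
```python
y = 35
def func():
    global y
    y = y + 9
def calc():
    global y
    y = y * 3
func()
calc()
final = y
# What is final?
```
132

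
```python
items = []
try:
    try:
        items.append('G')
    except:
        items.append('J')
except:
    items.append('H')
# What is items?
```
['G']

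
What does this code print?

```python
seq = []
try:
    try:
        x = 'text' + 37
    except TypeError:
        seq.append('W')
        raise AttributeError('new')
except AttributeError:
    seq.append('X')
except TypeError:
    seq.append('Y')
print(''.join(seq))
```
WX

New AttributeError raised, caught by outer AttributeError handler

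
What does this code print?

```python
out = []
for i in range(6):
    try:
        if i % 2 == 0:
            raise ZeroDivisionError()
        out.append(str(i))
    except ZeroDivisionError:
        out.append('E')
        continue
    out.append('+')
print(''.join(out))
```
E1+E3+E5+

continue in except skips rest of loop body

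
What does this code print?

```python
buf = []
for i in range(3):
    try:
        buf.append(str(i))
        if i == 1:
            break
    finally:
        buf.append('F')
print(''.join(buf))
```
0F1F

finally runs even when breaking out of loop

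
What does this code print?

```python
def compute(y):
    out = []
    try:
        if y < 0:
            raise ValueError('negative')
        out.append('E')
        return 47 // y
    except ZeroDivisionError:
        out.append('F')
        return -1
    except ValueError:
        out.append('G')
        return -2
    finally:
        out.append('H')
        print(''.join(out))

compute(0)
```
EFH

y=0 causes ZeroDivisionError, caught, finally prints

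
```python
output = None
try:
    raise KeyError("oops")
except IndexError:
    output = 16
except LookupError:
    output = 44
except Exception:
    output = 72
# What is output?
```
44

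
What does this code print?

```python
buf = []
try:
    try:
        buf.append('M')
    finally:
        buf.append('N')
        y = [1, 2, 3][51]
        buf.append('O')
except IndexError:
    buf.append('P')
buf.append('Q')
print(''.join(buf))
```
MNPQ

Exception in inner finally caught by outer except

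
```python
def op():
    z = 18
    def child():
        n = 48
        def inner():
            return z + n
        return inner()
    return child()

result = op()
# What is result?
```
66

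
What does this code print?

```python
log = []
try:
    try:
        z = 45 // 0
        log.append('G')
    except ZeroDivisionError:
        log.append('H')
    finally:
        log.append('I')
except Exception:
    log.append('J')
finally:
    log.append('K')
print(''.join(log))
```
HIK

Both finally blocks run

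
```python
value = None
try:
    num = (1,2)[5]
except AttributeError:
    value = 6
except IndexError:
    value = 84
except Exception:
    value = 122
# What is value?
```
84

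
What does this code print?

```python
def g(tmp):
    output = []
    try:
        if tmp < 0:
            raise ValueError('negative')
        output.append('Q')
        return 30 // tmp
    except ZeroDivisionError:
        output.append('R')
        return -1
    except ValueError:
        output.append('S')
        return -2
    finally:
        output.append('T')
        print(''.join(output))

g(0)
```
QRT

tmp=0 causes ZeroDivisionError, caught, finally prints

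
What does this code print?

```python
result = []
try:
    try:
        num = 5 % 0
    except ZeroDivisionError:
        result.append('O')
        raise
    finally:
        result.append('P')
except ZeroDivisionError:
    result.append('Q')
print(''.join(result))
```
OPQ

finally runs before re-raised exception propagates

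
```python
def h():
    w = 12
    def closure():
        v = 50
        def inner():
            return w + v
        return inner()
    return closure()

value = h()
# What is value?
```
62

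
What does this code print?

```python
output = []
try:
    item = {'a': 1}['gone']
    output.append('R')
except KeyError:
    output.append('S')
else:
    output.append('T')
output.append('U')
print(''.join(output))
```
SU

else block skipped when exception is caught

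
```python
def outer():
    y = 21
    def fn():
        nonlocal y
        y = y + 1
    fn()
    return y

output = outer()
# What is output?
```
22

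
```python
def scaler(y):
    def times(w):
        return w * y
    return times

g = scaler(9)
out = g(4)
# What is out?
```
36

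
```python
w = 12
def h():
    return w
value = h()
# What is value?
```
12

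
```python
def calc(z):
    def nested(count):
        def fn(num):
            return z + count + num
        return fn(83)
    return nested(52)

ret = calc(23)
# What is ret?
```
158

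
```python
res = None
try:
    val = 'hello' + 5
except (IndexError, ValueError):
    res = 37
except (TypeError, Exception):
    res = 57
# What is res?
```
57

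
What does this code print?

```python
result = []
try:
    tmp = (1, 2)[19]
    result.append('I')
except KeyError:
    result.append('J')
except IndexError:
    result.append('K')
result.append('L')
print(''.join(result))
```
KL

IndexError is caught by its specific handler, not KeyError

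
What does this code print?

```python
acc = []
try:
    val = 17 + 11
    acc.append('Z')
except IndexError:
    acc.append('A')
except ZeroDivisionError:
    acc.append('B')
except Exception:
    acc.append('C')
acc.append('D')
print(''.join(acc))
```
ZD

No exception, try block completes normally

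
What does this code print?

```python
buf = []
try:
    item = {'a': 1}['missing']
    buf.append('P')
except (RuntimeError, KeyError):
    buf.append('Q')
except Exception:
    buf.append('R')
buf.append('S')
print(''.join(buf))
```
QS

KeyError matches tuple containing it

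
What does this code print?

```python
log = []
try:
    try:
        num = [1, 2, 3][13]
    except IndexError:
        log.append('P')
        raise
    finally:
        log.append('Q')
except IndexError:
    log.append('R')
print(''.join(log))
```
PQR

finally runs before re-raised exception propagates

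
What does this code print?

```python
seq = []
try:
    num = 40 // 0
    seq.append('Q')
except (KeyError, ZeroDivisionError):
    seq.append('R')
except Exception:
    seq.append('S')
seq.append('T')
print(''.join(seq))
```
RT

ZeroDivisionError matches tuple containing it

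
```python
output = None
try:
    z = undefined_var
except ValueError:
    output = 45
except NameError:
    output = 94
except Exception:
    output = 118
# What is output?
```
94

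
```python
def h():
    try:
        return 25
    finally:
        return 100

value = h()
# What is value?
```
100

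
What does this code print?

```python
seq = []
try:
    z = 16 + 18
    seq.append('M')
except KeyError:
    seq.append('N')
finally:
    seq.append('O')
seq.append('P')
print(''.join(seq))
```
MOP

finally runs after normal execution too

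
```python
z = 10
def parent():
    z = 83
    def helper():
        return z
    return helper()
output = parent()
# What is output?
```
83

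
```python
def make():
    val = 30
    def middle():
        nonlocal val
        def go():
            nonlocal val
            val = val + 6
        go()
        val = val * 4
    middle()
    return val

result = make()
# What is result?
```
144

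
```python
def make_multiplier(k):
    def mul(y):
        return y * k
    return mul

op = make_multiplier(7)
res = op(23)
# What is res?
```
161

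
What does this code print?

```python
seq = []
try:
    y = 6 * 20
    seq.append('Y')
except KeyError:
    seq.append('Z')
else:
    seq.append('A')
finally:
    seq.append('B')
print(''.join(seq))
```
YAB

else runs before finally when no exception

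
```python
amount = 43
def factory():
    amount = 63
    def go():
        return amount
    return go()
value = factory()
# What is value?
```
63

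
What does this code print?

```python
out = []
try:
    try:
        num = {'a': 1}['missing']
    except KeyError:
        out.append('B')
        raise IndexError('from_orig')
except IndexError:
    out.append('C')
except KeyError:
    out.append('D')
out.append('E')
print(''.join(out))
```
BCE

IndexError raised and caught, original KeyError not re-raised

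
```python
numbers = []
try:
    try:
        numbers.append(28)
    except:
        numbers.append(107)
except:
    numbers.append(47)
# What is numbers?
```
[28]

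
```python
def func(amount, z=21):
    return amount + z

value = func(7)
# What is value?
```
28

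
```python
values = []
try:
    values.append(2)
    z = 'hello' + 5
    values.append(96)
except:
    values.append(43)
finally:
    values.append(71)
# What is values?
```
[2, 43, 71]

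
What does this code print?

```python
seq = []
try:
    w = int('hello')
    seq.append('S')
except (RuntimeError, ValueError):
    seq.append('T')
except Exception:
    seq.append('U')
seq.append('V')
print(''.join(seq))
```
TV

ValueError matches tuple containing it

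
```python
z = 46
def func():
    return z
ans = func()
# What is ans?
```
46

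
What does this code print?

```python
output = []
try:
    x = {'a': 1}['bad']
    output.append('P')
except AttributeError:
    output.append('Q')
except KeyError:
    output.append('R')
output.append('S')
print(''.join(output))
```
RS

KeyError is caught by its specific handler, not AttributeError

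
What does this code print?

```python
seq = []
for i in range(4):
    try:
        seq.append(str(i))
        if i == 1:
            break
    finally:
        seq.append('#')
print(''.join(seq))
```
0#1#

finally runs even when breaking out of loop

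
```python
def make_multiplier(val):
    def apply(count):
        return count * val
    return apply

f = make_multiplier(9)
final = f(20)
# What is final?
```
180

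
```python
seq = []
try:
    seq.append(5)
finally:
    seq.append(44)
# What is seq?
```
[5, 44]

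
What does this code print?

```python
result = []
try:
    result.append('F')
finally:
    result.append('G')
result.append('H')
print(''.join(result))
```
FGH

try/finally without except, no exception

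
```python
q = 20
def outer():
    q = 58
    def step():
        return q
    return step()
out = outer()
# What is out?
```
58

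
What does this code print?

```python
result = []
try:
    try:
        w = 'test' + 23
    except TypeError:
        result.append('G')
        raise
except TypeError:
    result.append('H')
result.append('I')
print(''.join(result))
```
GHI

raise without argument re-raises current exception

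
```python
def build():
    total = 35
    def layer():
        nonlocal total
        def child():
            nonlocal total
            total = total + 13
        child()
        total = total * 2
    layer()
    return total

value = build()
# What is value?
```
96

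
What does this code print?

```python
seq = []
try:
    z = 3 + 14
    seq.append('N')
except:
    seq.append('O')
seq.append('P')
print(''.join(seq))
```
NP

No exception, try block completes normally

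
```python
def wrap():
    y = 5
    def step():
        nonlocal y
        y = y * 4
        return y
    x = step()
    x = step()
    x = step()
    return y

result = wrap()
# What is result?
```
320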